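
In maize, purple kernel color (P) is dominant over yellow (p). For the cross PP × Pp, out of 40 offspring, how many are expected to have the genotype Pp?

Punnett square for PP × Pp:
Offspring genotypes: 2 PP, 2 Pp
Total offspring: 4
Count with target: 2
Probability: 2/4 = 1/2
Expected count = 1/2 × 40 = 20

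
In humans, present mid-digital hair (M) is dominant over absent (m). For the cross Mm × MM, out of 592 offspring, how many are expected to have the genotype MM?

Punnett square for Mm × MM:
Offspring genotypes: 2 MM, 2 Mm
Total offspring: 4
Count with target: 2
Probability: 2/4 = 1/2
Expected count = 1/2 × 592 = 296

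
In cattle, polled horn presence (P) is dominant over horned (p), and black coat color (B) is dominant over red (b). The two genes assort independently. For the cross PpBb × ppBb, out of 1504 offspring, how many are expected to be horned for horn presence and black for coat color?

Dihybrid cross PpBb × ppBb — consider each gene separately:
horn presence: Pp × pp → 2 Pp, 2 pp → 2 P_ : 2 pp (out of 4)
coat color: Bb × Bb → 1 BB, 2 Bb, 1 bb → 3 B_ : 1 bb (out of 4)
Looking for: horned (pp) and black (B_)
P(horned) = 2/4, P(black) = 3/4
P(both) = 2/4 × 3/4 = 6/16 = 3/8
Expected count = 3/8 × 1504 = 564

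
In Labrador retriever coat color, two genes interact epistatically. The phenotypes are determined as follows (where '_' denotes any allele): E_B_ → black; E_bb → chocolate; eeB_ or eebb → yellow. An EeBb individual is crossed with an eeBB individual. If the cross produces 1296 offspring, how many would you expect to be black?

Cross: EeBb × eeBB — consider each gene separately:
E gene: Ee × ee → 2 Ee, 2 ee → 2 E_ : 2 ee (out of 4)
B gene: Bb × BB → 2 BB, 2 Bb → 4 B_ (out of 4)
Genotype classes (out of 4 × 4 = 16): E_B_ = 2×4 = 8; eeB_ = 2×4 = 8
Apply the phenotype rules: E_B_ (8) → black; eeB_ (8) → yellow
Phenotype counts (out of 16): 8 black, 8 yellow
black: 8 out of 16 → fraction 1/2
Expected count = 1/2 × 1296 = 648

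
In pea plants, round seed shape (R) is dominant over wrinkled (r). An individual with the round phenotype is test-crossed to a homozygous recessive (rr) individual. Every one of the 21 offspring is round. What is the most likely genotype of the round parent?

Test cross: ? × rr
All offspring are round.
If the unknown parent were heterozygous (Rr), about half of 21 offspring would be wrinkled; none are. The unknown parent is most likely homozygous dominant (RR).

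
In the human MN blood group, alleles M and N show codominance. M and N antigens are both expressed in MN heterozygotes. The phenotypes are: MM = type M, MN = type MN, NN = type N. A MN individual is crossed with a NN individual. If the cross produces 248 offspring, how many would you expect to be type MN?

Punnett square for MN × NN:
Offspring genotypes: 2 MN, 2 NN
Phenotype counts: 2 type MN, 2 type N
type MN: 2 out of 4 → fraction 1/2
Expected count = 1/2 × 248 = 124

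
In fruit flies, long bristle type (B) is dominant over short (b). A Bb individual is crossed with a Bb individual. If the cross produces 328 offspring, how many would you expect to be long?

Punnett square for Bb × Bb:
Offspring genotypes: 1 BB, 2 Bb, 1 bb
long: 3, short: 1
long: 3 out of 4 → fraction 3/4
Expected count = 3/4 × 328 = 246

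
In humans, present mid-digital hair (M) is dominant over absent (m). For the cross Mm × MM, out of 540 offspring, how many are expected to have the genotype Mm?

Punnett square for Mm × MM:
Offspring genotypes: 2 MM, 2 Mm
Total offspring: 4
Count with target: 2
Probability: 2/4 = 1/2
Expected count = 1/2 × 540 = 270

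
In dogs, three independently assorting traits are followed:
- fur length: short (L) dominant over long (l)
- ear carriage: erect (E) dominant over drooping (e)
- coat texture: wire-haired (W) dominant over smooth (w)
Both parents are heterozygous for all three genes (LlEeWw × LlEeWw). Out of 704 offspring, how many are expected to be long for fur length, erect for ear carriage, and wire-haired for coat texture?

Trihybrid cross: LlEeWw × LlEeWw
Each trait segregates independently with a 3:1 phenotypic ratio, so each gene contributes 3/4 (dominant) or 1/4 (recessive).
Target: long (fur length), erect (ear carriage), wire-haired (coat texture)
Probability = product of independent per-trait probabilities
= 1/4 × 3/4 × 3/4 = 9/64
Expected count = 9/64 × 704 = 99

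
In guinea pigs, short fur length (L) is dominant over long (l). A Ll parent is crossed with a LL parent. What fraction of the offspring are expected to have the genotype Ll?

Punnett square for Ll × LL:
Offspring genotypes: 2 LL, 2 Ll
Total offspring: 4
Count with target: 2
Probability: 2/4 = 1/2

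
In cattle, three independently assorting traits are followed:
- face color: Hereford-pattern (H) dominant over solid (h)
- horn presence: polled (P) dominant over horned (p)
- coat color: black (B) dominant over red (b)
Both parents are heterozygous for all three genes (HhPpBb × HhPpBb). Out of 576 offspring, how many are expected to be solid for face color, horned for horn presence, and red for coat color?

Trihybrid cross: HhPpBb × HhPpBb
Each trait segregates independently with a 3:1 phenotypic ratio, so each gene contributes 3/4 (dominant) or 1/4 (recessive).
Target: solid (face color), horned (horn presence), red (coat color)
Probability = product of independent per-trait probabilities
= 1/4 × 1/4 × 1/4 = 1/64
Expected count = 1/64 × 576 = 9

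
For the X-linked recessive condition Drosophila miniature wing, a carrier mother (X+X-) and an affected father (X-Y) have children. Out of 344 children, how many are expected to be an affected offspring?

Cross: X+X- × X-Y
Offspring: 1 X+X-, 1 X+Y, 1 X-X-, 1 X-Y
Probability of an affected offspring: 2/4 = 1/2
Expected count = 1/2 × 344 = 172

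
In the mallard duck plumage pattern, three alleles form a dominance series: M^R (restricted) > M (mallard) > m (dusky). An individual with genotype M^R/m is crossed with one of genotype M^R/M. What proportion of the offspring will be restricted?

Cross: M^R/m × M^R/M
Allele dominance: M^R > M > m
Offspring genotypes: 1 M^R/M^R, 1 M^R/M, 1 M^R/m, 1 M/m
Phenotype counts: 3 restricted, 1 mallard
restricted: 3 out of 4
Probability: 3/4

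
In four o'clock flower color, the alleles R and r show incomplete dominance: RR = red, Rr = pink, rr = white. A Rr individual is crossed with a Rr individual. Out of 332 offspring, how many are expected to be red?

Punnett square for Rr × Rr:
Offspring genotypes: 1 RR, 2 Rr, 1 rr
Phenotype counts: 1 red, 2 pink, 1 white
red: 1 out of 4 → fraction 1/4
Expected count = 1/4 × 332 = 83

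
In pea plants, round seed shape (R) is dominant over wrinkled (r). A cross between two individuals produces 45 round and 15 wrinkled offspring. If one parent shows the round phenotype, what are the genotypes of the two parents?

Observed offspring: 45 round, 15 wrinkled
The observed ratio simplifies to 3:1. Wrinkled (rr) offspring appear, so each parent must contribute one r allele. The parent stated to show round carries R, so it is Rr. The other parent is then either Rr or rr: Rr × rr would give a 1:1 split, whereas Rr × Rr gives 3:1 — matching the data. So both parents are heterozygous (Rr × Rr).
Parent genotypes: Rr × Rr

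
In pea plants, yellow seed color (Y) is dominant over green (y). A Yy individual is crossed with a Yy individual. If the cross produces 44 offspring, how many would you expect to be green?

Punnett square for Yy × Yy:
Offspring genotypes: 1 YY, 2 Yy, 1 yy
yellow: 3, green: 1
green: 1 out of 4 → fraction 1/4
Expected count = 1/4 × 44 = 11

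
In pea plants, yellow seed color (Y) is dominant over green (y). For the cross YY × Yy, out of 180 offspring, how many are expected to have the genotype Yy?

Punnett square for YY × Yy:
Offspring genotypes: 2 YY, 2 Yy
Total offspring: 4
Count with target: 2
Probability: 2/4 = 1/2
Expected count = 1/2 × 180 = 90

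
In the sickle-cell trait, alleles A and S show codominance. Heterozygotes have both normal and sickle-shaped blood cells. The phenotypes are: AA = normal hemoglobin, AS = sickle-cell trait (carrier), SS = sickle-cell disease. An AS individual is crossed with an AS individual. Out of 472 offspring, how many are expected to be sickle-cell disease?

Punnett square for AS × AS:
Offspring genotypes: 1 AA, 2 AS, 1 SS
Phenotype counts: 1 normal hemoglobin, 2 sickle-cell trait (carrier), 1 sickle-cell disease
sickle-cell disease: 1 out of 4 → fraction 1/4
Expected count = 1/4 × 472 = 118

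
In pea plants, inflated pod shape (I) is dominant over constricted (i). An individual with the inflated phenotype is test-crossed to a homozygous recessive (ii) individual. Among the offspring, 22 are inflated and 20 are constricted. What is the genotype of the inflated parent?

Test cross: ? × ii
Offspring: 22 inflated, 20 constricted — approximately 1:1.
A 1:1 ratio in a test cross indicates the unknown parent is heterozygous (Ii).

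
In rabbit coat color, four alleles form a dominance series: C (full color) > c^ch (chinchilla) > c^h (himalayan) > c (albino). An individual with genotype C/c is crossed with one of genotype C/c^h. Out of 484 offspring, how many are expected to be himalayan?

Cross: C/c × C/c^h
Allele dominance: C > c^ch > c^h > c
Offspring genotypes: 1 C/C, 1 C/c^h, 1 C/c, 1 c^h/c
Phenotype counts: 3 full color, 1 himalayan
himalayan: 1 out of 4 → fraction 1/4
Expected count = 1/4 × 484 = 121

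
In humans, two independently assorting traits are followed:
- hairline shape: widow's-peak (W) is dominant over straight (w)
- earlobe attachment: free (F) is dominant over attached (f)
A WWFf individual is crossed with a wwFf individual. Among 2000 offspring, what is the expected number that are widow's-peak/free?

Dihybrid cross WWFf × wwFf — consider each gene separately:
hairline shape: WW × ww → 4 Ww → 4 W_ (out of 4)
earlobe attachment: Ff × Ff → 1 FF, 2 Ff, 1 ff → 3 F_ : 1 ff (out of 4)
Combine (counts out of 4 × 4 = 16): widow's-peak/free (W_F_) = 4×3 = 12; widow's-peak/attached (W_ff) = 4×1 = 4
Phenotype counts (out of 16): 12 widow's-peak/free, 4 widow's-peak/attached
widow's-peak/free: 12 out of 16 → fraction 3/4
Expected count = 3/4 × 2000 = 1500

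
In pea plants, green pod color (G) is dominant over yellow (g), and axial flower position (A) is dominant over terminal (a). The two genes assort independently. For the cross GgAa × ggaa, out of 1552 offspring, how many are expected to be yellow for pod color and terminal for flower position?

Dihybrid cross GgAa × ggaa — consider each gene separately:
pod color: Gg × gg → 2 Gg, 2 gg → 2 G_ : 2 gg (out of 4)
flower position: Aa × aa → 2 Aa, 2 aa → 2 A_ : 2 aa (out of 4)
Looking for: yellow (gg) and terminal (aa)
P(yellow) = 2/4, P(terminal) = 2/4
P(both) = 2/4 × 2/4 = 4/16 = 1/4
Expected count = 1/4 × 1552 = 388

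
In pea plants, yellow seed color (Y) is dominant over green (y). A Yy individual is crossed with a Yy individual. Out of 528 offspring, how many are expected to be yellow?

Punnett square for Yy × Yy:
Offspring genotypes: 1 YY, 2 Yy, 1 yy
yellow: 3, green: 1
yellow: 3 out of 4 → fraction 3/4
Expected count = 3/4 × 528 = 396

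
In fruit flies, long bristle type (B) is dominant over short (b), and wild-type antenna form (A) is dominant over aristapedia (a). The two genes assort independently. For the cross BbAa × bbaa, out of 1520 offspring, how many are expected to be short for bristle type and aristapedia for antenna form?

Dihybrid cross BbAa × bbaa — consider each gene separately:
bristle type: Bb × bb → 2 Bb, 2 bb → 2 B_ : 2 bb (out of 4)
antenna form: Aa × aa → 2 Aa, 2 aa → 2 A_ : 2 aa (out of 4)
Looking for: short (bb) and aristapedia (aa)
P(short) = 2/4, P(aristapedia) = 2/4
P(both) = 2/4 × 2/4 = 4/16 = 1/4
Expected count = 1/4 × 1520 = 380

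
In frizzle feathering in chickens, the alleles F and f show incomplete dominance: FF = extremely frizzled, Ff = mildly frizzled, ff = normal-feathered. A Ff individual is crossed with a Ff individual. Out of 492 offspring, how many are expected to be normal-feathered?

Punnett square for Ff × Ff:
Offspring genotypes: 1 FF, 2 Ff, 1 ff
Phenotype counts: 1 extremely frizzled, 2 mildly frizzled, 1 normal-feathered
normal-feathered: 1 out of 4 → fraction 1/4
Expected count = 1/4 × 492 = 123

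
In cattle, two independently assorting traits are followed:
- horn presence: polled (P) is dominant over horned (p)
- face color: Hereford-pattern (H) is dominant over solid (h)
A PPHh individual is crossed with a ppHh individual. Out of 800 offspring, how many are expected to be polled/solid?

Dihybrid cross PPHh × ppHh — consider each gene separately:
horn presence: PP × pp → 4 Pp → 4 P_ (out of 4)
face color: Hh × Hh → 1 HH, 2 Hh, 1 hh → 3 H_ : 1 hh (out of 4)
Combine (counts out of 4 × 4 = 16): polled/Hereford-pattern (P_H_) = 4×3 = 12; polled/solid (P_hh) = 4×1 = 4
Phenotype counts (out of 16): 12 polled/Hereford-pattern, 4 polled/solid
polled/solid: 4 out of 16 → fraction 1/4
Expected count = 1/4 × 800 = 200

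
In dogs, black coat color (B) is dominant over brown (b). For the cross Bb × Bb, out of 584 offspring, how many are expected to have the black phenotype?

Punnett square for Bb × Bb:
Offspring genotypes: 1 BB, 2 Bb, 1 bb
Total offspring: 4
Count with target: 3
Probability: 3/4
Expected count = 3/4 × 584 = 438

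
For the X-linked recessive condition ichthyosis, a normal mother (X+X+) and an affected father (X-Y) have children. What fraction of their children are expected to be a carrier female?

Cross: X+X+ × X-Y
Offspring: 2 X+X-, 2 X+Y
Probability of a carrier female: 2/4 = 1/2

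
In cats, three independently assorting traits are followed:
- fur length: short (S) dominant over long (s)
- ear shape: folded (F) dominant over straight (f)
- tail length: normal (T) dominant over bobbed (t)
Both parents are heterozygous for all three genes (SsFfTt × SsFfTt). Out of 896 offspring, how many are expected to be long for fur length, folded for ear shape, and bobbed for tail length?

Trihybrid cross: SsFfTt × SsFfTt
Each trait segregates independently with a 3:1 phenotypic ratio, so each gene contributes 3/4 (dominant) or 1/4 (recessive).
Target: long (fur length), folded (ear shape), bobbed (tail length)
Probability = product of independent per-trait probabilities
= 1/4 × 3/4 × 1/4 = 3/64
Expected count = 3/64 × 896 = 42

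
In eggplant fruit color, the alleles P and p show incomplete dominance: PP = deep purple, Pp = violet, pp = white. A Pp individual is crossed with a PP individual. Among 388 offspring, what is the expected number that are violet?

Punnett square for Pp × PP:
Offspring genotypes: 2 PP, 2 Pp
Phenotype counts: 2 deep purple, 2 violet
violet: 2 out of 4 → fraction 1/2
Expected count = 1/2 × 388 = 194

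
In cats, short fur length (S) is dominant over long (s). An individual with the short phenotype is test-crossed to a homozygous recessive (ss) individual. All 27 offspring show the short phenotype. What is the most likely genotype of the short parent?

Test cross: ? × ss
All offspring are short.
If the unknown parent were heterozygous (Ss), about half of 27 offspring would be long; none are. The unknown parent is most likely homozygous dominant (SS).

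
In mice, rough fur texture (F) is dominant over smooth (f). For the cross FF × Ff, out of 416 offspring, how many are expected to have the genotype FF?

Punnett square for FF × Ff:
Offspring genotypes: 2 FF, 2 Ff
Total offspring: 4
Count with target: 2
Probability: 2/4 = 1/2
Expected count = 1/2 × 416 = 208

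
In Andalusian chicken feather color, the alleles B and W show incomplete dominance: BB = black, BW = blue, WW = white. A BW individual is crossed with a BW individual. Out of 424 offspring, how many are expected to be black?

Punnett square for BW × BW:
Offspring genotypes: 1 BB, 2 BW, 1 WW
Phenotype counts: 1 black, 2 blue, 1 white
black: 1 out of 4 → fraction 1/4
Expected count = 1/4 × 424 = 106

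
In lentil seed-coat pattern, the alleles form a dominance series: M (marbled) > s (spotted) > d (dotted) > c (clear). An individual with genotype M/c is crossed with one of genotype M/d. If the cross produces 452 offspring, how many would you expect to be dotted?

Cross: M/c × M/d
Allele dominance: M > s > d > c
Offspring genotypes: 1 M/M, 1 M/d, 1 M/c, 1 d/c
Phenotype counts: 3 marbled, 1 dotted
dotted: 1 out of 4 → fraction 1/4
Expected count = 1/4 × 452 = 113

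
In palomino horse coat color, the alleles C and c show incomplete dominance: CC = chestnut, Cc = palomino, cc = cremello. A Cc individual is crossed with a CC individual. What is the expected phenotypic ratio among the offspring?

Punnett square for Cc × CC:
Offspring genotypes: 2 CC, 2 Cc
Phenotype counts: 2 chestnut, 2 palomino
Ratio: 1 chestnut : 1 palomino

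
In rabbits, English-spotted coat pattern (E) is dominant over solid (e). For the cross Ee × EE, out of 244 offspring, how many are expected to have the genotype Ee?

Punnett square for Ee × EE:
Offspring genotypes: 2 EE, 2 Ee
Total offspring: 4
Count with target: 2
Probability: 2/4 = 1/2
Expected count = 1/2 × 244 = 122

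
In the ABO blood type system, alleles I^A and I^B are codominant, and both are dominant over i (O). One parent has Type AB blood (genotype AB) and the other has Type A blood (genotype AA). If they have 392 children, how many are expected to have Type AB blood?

Cross: AB × AA
Possible offspring genotypes: 2 AA, 2 AB
Blood type counts: 2 Type A, 2 Type AB
Probability of Type AB: 2/4 = 1/2
Expected count = 1/2 × 392 = 196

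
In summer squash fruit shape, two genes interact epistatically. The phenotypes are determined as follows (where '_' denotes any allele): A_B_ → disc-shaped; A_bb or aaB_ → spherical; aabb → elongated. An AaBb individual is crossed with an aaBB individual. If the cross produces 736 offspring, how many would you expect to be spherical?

Cross: AaBb × aaBB — consider each gene separately:
A gene: Aa × aa → 2 Aa, 2 aa → 2 A_ : 2 aa (out of 4)
B gene: Bb × BB → 2 BB, 2 Bb → 4 B_ (out of 4)
Genotype classes (out of 4 × 4 = 16): A_B_ = 2×4 = 8; aaB_ = 2×4 = 8
Apply the phenotype rules: A_B_ (8) → disc-shaped; aaB_ (8) → spherical
Phenotype counts (out of 16): 8 disc-shaped, 8 spherical
spherical: 8 out of 16 → fraction 1/2
Expected count = 1/2 × 736 = 368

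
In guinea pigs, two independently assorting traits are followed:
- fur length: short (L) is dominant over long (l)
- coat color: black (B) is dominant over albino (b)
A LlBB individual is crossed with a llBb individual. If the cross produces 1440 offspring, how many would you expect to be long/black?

Dihybrid cross LlBB × llBb — consider each gene separately:
fur length: Ll × ll → 2 Ll, 2 ll → 2 L_ : 2 ll (out of 4)
coat color: BB × Bb → 2 BB, 2 Bb → 4 B_ (out of 4)
Combine (counts out of 4 × 4 = 16): short/black (L_B_) = 2×4 = 8; long/black (llB_) = 2×4 = 8
Phenotype counts (out of 16): 8 short/black, 8 long/black
long/black: 8 out of 16 → fraction 1/2
Expected count = 1/2 × 1440 = 720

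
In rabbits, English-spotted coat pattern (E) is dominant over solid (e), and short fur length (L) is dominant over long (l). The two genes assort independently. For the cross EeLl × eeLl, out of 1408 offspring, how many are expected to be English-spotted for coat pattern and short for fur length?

Dihybrid cross EeLl × eeLl — consider each gene separately:
coat pattern: Ee × ee → 2 Ee, 2 ee → 2 E_ : 2 ee (out of 4)
fur length: Ll × Ll → 1 LL, 2 Ll, 1 ll → 3 L_ : 1 ll (out of 4)
Looking for: English-spotted (E_) and short (L_)
P(English-spotted) = 2/4, P(short) = 3/4
P(both) = 2/4 × 3/4 = 6/16 = 3/8
Expected count = 3/8 × 1408 = 528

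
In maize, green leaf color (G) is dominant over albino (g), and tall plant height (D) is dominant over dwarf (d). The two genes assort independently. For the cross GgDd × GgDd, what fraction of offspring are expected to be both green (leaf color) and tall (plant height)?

Dihybrid cross GgDd × GgDd — consider each gene separately:
leaf color: Gg × Gg → 1 GG, 2 Gg, 1 gg → 3 G_ : 1 gg (out of 4)
plant height: Dd × Dd → 1 DD, 2 Dd, 1 dd → 3 D_ : 1 dd (out of 4)
Looking for: green (G_) and tall (D_)
P(green) = 3/4, P(tall) = 3/4
P(both) = 3/4 × 3/4 = 9/16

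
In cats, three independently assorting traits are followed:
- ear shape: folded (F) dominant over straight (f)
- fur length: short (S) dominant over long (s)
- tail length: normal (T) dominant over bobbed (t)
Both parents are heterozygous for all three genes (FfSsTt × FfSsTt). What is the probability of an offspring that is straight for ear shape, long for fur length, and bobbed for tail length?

Trihybrid cross: FfSsTt × FfSsTt
Each trait segregates independently with a 3:1 phenotypic ratio, so each gene contributes 3/4 (dominant) or 1/4 (recessive).
Target: straight (ear shape), long (fur length), bobbed (tail length)
Probability = product of independent per-trait probabilities
= 1/4 × 1/4 × 1/4 = 1/64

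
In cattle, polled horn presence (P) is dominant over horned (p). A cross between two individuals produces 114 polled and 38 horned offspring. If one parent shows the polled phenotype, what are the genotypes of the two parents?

Observed offspring: 114 polled, 38 horned
The observed ratio simplifies to 3:1. Horned (pp) offspring appear, so each parent must contribute one p allele. The parent stated to show polled carries P, so it is Pp. The other parent is then either Pp or pp: Pp × pp would give a 1:1 split, whereas Pp × Pp gives 3:1 — matching the data. So both parents are heterozygous (Pp × Pp).
Parent genotypes: Pp × Pp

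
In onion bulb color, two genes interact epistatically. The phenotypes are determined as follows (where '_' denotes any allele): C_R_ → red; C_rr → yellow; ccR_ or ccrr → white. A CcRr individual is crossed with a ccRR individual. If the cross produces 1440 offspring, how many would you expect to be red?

Cross: CcRr × ccRR — consider each gene separately:
C gene: Cc × cc → 2 Cc, 2 cc → 2 C_ : 2 cc (out of 4)
R gene: Rr × RR → 2 RR, 2 Rr → 4 R_ (out of 4)
Genotype classes (out of 4 × 4 = 16): C_R_ = 2×4 = 8; ccR_ = 2×4 = 8
Apply the phenotype rules: C_R_ (8) → red; ccR_ (8) → white
Phenotype counts (out of 16): 8 red, 8 white
red: 8 out of 16 → fraction 1/2
Expected count = 1/2 × 1440 = 720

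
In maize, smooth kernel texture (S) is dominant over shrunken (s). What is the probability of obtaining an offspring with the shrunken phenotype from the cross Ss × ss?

Punnett square for Ss × ss:
Offspring genotypes: 2 Ss, 2 ss
Total offspring: 4
Count with target: 2
Probability: 2/4 = 1/2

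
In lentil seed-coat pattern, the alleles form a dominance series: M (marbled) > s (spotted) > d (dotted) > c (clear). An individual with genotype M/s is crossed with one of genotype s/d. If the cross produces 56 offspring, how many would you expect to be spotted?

Cross: M/s × s/d
Allele dominance: M > s > d > c
Offspring genotypes: 1 M/s, 1 M/d, 1 s/s, 1 s/d
Phenotype counts: 2 marbled, 2 spotted
spotted: 2 out of 4 → fraction 1/2
Expected count = 1/2 × 56 = 28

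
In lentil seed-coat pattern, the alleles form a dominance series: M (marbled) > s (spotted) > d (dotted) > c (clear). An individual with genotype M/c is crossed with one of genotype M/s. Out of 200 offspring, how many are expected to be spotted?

Cross: M/c × M/s
Allele dominance: M > s > d > c
Offspring genotypes: 1 M/M, 1 M/s, 1 M/c, 1 s/c
Phenotype counts: 3 marbled, 1 spotted
spotted: 1 out of 4 → fraction 1/4
Expected count = 1/4 × 200 = 50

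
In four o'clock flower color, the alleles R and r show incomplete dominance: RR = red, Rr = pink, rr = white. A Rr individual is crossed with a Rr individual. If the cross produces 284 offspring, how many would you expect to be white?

Punnett square for Rr × Rr:
Offspring genotypes: 1 RR, 2 Rr, 1 rr
Phenotype counts: 1 red, 2 pink, 1 white
white: 1 out of 4 → fraction 1/4
Expected count = 1/4 × 284 = 71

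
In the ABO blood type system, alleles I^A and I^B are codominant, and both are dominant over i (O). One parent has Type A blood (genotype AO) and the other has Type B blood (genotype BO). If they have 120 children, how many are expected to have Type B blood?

Cross: AO × BO
Possible offspring genotypes: 1 AB, 1 AO, 1 BO, 1 OO
Blood type counts: 1 Type AB, 1 Type A, 1 Type B, 1 Type O
Probability of Type B: 1/4
Expected count = 1/4 × 120 = 30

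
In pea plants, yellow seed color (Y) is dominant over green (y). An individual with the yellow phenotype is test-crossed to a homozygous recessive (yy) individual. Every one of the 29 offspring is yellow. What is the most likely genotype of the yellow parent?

Test cross: ? × yy
All offspring are yellow.
If the unknown parent were heterozygous (Yy), about half of 29 offspring would be green; none are. The unknown parent is most likely homozygous dominant (YY).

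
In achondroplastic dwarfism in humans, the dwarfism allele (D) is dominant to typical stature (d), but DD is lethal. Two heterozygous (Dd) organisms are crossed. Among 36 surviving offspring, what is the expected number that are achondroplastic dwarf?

Cross: Dd × Dd
Punnett square offspring (before lethality): 1 DD, 2 Dd, 1 dd
The DD genotype is lethal (embryos die); surviving offspring: 2 Dd, 1 dd
achondroplastic dwarf: 2 out of 3 → fraction 2/3
Expected count = 2/3 × 36 = 24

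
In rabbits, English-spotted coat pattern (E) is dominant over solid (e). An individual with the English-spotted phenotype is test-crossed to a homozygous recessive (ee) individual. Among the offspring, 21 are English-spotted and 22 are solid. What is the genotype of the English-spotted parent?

Test cross: ? × ee
Offspring: 21 English-spotted, 22 solid — approximately 1:1.
A 1:1 ratio in a test cross indicates the unknown parent is heterozygous (Ee).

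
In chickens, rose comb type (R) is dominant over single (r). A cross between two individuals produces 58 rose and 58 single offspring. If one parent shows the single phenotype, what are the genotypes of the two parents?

Observed offspring: 58 rose, 58 single
The observed ratio simplifies to 1:1. One parent shows single, so its genotype must be rr. A 1:1 offspring split requires the other parent to be heterozygous (Rr).
Parent genotypes: rr × Rr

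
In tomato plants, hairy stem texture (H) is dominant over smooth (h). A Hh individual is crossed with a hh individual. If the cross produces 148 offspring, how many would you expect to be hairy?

Punnett square for Hh × hh:
Offspring genotypes: 2 Hh, 2 hh
hairy: 2, smooth: 2
hairy: 2 out of 4 → fraction 1/2
Expected count = 1/2 × 148 = 74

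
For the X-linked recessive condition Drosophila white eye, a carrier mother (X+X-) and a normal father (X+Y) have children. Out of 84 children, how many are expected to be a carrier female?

Cross: X+X- × X+Y
Offspring: 1 X+X+, 1 X+Y, 1 X+X-, 1 X-Y
Probability of a carrier female: 1/4
Expected count = 1/4 × 84 = 21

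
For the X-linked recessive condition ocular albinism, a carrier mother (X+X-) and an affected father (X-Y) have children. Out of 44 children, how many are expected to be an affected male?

Cross: X+X- × X-Y
Offspring: 1 X+X-, 1 X+Y, 1 X-X-, 1 X-Y
Probability of an affected male: 1/4
Expected count = 1/4 × 44 = 11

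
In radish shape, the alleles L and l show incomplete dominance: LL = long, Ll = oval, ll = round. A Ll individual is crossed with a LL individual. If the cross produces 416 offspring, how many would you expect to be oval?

Punnett square for Ll × LL:
Offspring genotypes: 2 LL, 2 Ll
Phenotype counts: 2 long, 2 oval
oval: 2 out of 4 → fraction 1/2
Expected count = 1/2 × 416 = 208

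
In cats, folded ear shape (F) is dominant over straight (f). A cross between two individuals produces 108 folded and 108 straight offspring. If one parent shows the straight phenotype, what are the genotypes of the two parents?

Observed offspring: 108 folded, 108 straight
The observed ratio simplifies to 1:1. One parent shows straight, so its genotype must be ff. A 1:1 offspring split requires the other parent to be heterozygous (Ff).
Parent genotypes: ff × Ff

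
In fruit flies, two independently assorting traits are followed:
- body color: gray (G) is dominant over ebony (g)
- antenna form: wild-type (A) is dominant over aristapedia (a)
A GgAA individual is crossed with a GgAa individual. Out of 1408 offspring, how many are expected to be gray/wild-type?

Dihybrid cross GgAA × GgAa — consider each gene separately:
body color: Gg × Gg → 1 GG, 2 Gg, 1 gg → 3 G_ : 1 gg (out of 4)
antenna form: AA × Aa → 2 AA, 2 Aa → 4 A_ (out of 4)
Combine (counts out of 4 × 4 = 16): gray/wild-type (G_A_) = 3×4 = 12; ebony/wild-type (ggA_) = 1×4 = 4
Phenotype counts (out of 16): 12 gray/wild-type, 4 ebony/wild-type
gray/wild-type: 12 out of 16 → fraction 3/4
Expected count = 3/4 × 1408 = 1056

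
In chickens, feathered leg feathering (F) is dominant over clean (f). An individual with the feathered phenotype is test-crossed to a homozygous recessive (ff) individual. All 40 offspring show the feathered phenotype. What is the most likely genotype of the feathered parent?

Test cross: ? × ff
All offspring are feathered.
If the unknown parent were heterozygous (Ff), about half of 40 offspring would be clean; none are. The unknown parent is most likely homozygous dominant (FF).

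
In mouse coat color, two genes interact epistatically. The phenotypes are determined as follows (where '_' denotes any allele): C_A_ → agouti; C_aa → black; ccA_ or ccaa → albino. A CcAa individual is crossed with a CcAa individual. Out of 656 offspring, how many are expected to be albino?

Cross: CcAa × CcAa — consider each gene separately:
C gene: Cc × Cc → 1 CC, 2 Cc, 1 cc → 3 C_ : 1 cc (out of 4)
A gene: Aa × Aa → 1 AA, 2 Aa, 1 aa → 3 A_ : 1 aa (out of 4)
Genotype classes (out of 4 × 4 = 16): C_A_ = 3×3 = 9; C_aa = 3×1 = 3; ccA_ = 1×3 = 3; ccaa = 1×1 = 1
Apply the phenotype rules: C_A_ (9) → agouti; C_aa (3) → black; ccA_ (3) + ccaa (1) → albino
Phenotype counts (out of 16): 9 agouti, 3 black, 4 albino
albino: 4 out of 16 → fraction 1/4
Expected count = 1/4 × 656 = 164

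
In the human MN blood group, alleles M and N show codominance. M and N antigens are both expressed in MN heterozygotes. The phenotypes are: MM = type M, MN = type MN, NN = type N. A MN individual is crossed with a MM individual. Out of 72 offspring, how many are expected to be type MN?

Punnett square for MN × MM:
Offspring genotypes: 2 MM, 2 MN
Phenotype counts: 2 type M, 2 type MN
type MN: 2 out of 4 → fraction 1/2
Expected count = 1/2 × 72 = 36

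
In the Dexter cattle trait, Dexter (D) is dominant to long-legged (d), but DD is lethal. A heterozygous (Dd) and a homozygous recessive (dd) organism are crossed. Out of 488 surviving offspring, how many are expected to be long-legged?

Cross: Dd × dd
Punnett square offspring (before lethality): 2 Dd, 2 dd
No DD offspring are produced in this cross.
long-legged: 2 out of 4 → fraction 1/2
Expected count = 1/2 × 488 = 244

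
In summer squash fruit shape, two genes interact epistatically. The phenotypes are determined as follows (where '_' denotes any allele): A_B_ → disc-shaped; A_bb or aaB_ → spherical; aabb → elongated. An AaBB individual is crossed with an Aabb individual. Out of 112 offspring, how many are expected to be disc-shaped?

Cross: AaBB × Aabb — consider each gene separately:
A gene: Aa × Aa → 1 AA, 2 Aa, 1 aa → 3 A_ : 1 aa (out of 4)
B gene: BB × bb → 4 Bb → 4 B_ (out of 4)
Genotype classes (out of 4 × 4 = 16): A_B_ = 3×4 = 12; aaB_ = 1×4 = 4
Apply the phenotype rules: A_B_ (12) → disc-shaped; aaB_ (4) → spherical
Phenotype counts (out of 16): 12 disc-shaped, 4 spherical
disc-shaped: 12 out of 16 → fraction 3/4
Expected count = 3/4 × 112 = 84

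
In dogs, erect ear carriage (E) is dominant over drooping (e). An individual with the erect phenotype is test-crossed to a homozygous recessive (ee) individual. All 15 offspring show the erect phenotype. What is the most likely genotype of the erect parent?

Test cross: ? × ee
All offspring are erect.
If the unknown parent were heterozygous (Ee), about half of 15 offspring would be drooping; none are. The unknown parent is most likely homozygous dominant (EE).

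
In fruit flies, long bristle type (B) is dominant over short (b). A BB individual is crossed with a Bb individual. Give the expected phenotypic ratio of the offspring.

Punnett square for BB × Bb:
Offspring genotypes: 2 BB, 2 Bb
long: 4, short: 0
Ratio: all long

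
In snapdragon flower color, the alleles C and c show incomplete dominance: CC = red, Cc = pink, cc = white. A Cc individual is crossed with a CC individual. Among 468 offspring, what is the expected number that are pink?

Punnett square for Cc × CC:
Offspring genotypes: 2 CC, 2 Cc
Phenotype counts: 2 red, 2 pink
pink: 2 out of 4 → fraction 1/2
Expected count = 1/2 × 468 = 234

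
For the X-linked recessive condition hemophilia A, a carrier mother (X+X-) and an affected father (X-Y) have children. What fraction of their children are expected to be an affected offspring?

Cross: X+X- × X-Y
Offspring: 1 X+X-, 1 X+Y, 1 X-X-, 1 X-Y
Probability of an affected offspring: 2/4 = 1/2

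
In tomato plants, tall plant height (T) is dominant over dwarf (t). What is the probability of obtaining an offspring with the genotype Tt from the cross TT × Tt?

Punnett square for TT × Tt:
Offspring genotypes: 2 TT, 2 Tt
Total offspring: 4
Count with target: 2
Probability: 2/4 = 1/2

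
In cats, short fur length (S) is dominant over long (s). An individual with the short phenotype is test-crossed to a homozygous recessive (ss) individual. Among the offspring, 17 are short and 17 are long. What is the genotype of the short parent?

Test cross: ? × ss
Offspring: 17 short, 17 long — approximately 1:1.
A 1:1 ratio in a test cross indicates the unknown parent is heterozygous (Ss).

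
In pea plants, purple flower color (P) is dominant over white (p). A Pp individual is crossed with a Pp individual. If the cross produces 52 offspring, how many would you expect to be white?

Punnett square for Pp × Pp:
Offspring genotypes: 1 PP, 2 Pp, 1 pp
purple: 3, white: 1
white: 1 out of 4 → fraction 1/4
Expected count = 1/4 × 52 = 13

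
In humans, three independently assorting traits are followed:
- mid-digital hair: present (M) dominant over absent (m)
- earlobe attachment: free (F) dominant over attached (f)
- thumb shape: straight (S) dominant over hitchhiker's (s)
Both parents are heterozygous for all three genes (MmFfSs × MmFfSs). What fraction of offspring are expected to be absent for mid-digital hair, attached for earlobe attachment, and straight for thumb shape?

Trihybrid cross: MmFfSs × MmFfSs
Each trait segregates independently with a 3:1 phenotypic ratio, so each gene contributes 3/4 (dominant) or 1/4 (recessive).
Target: absent (mid-digital hair), attached (earlobe attachment), straight (thumb shape)
Probability = product of independent per-trait probabilities
= 1/4 × 1/4 × 3/4 = 3/64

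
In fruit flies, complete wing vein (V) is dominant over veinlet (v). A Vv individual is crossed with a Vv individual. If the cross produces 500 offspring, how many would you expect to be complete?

Punnett square for Vv × Vv:
Offspring genotypes: 1 VV, 2 Vv, 1 vv
complete: 3, veinlet: 1
complete: 3 out of 4 → fraction 3/4
Expected count = 3/4 × 500 = 375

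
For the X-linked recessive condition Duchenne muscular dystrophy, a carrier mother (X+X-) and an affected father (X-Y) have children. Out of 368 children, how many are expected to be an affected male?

Cross: X+X- × X-Y
Offspring: 1 X+X-, 1 X+Y, 1 X-X-, 1 X-Y
Probability of an affected male: 1/4
Expected count = 1/4 × 368 = 92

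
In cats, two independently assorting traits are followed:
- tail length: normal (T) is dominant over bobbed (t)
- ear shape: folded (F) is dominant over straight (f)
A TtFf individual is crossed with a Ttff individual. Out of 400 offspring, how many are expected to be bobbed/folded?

Dihybrid cross TtFf × Ttff — consider each gene separately:
tail length: Tt × Tt → 1 TT, 2 Tt, 1 tt → 3 T_ : 1 tt (out of 4)
ear shape: Ff × ff → 2 Ff, 2 ff → 2 F_ : 2 ff (out of 4)
Combine (counts out of 4 × 4 = 16): normal/folded (T_F_) = 3×2 = 6; normal/straight (T_ff) = 3×2 = 6; bobbed/folded (ttF_) = 1×2 = 2; bobbed/straight (ttff) = 1×2 = 2
Phenotype counts (out of 16): 6 normal/folded, 6 normal/straight, 2 bobbed/folded, 2 bobbed/straight
bobbed/folded: 2 out of 16 → fraction 1/8
Expected count = 1/8 × 400 = 50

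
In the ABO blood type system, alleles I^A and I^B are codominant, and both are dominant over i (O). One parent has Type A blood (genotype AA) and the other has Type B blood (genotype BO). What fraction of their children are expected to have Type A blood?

Cross: AA × BO
Possible offspring genotypes: 2 AB, 2 AO
Blood type counts: 2 Type AB, 2 Type A
Probability of Type A: 2/4 = 1/2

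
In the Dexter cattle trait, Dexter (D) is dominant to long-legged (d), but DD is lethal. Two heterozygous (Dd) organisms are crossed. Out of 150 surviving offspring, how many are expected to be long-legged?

Cross: Dd × Dd
Punnett square offspring (before lethality): 1 DD, 2 Dd, 1 dd
The DD genotype is lethal (embryos die); surviving offspring: 2 Dd, 1 dd
long-legged: 1 out of 3 → fraction 1/3
Expected count = 1/3 × 150 = 50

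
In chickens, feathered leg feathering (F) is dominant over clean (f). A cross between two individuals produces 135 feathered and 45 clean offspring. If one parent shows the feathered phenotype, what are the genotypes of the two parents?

Observed offspring: 135 feathered, 45 clean
The observed ratio simplifies to 3:1. Clean (ff) offspring appear, so each parent must contribute one f allele. The parent stated to show feathered carries F, so it is Ff. The other parent is then either Ff or ff: Ff × ff would give a 1:1 split, whereas Ff × Ff gives 3:1 — matching the data. So both parents are heterozygous (Ff × Ff).
Parent genotypes: Ff × Ff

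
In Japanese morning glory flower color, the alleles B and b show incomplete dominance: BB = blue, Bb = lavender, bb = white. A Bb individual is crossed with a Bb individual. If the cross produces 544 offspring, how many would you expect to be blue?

Punnett square for Bb × Bb:
Offspring genotypes: 1 BB, 2 Bb, 1 bb
Phenotype counts: 1 blue, 2 lavender, 1 white
blue: 1 out of 4 → fraction 1/4
Expected count = 1/4 × 544 = 136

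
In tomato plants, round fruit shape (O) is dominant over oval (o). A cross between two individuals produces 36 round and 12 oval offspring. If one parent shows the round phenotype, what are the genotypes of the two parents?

Observed offspring: 36 round, 12 oval
The observed ratio simplifies to 3:1. Oval (oo) offspring appear, so each parent must contribute one o allele. The parent stated to show round carries O, so it is Oo. The other parent is then either Oo or oo: Oo × oo would give a 1:1 split, whereas Oo × Oo gives 3:1 — matching the data. So both parents are heterozygous (Oo × Oo).
Parent genotypes: Oo × Oo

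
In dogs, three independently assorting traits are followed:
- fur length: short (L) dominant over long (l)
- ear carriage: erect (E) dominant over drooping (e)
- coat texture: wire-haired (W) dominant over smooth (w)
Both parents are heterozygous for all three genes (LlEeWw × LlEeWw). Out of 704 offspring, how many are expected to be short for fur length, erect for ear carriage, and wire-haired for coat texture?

Trihybrid cross: LlEeWw × LlEeWw
Each trait segregates independently with a 3:1 phenotypic ratio, so each gene contributes 3/4 (dominant) or 1/4 (recessive).
Target: short (fur length), erect (ear carriage), wire-haired (coat texture)
Probability = product of independent per-trait probabilities
= 3/4 × 3/4 × 3/4 = 27/64
Expected count = 27/64 × 704 = 297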